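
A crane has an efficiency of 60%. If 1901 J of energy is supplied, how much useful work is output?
W_out = η·W_in = 0.6·1901 = 1140.6 J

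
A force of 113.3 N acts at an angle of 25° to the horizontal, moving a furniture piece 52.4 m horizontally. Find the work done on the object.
W = F·d·cosθ = (113.3)(52.4)cos(25°) = 5381 J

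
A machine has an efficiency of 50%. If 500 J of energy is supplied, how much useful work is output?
W_out = η·W_in = 0.5·500 = 250.0 J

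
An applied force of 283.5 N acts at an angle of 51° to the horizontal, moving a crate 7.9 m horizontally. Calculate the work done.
W = F·d·cosθ = (283.5)(7.9)cos(51°) = 1409 J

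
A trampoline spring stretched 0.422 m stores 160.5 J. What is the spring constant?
k = 2·PE/x² = 2·160.5/(0.422)² = 1803 N/m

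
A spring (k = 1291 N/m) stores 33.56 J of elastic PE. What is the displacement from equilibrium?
x = √(2·PE/k) = √(2·33.56/1291) = 0.228 m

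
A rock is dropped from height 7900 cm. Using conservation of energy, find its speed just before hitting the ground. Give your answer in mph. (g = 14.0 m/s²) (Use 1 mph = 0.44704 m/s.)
Convert to SI: h = 79.0 m
mgh = ½mv² ⇒ v = √(2gh) = √(2·14.0·79.0) = 47.0319 m/s = 105.2 mph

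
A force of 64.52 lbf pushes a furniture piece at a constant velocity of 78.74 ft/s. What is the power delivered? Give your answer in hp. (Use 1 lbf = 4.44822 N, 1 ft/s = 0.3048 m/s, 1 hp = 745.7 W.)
Convert to SI: F = 286.999 N, v = 24.0 m/s
P = Fv = (286.999)(24.0) = 6887.97 W = 9.237 hp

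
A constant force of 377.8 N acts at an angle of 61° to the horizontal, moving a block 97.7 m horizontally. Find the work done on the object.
W = F·d·cosθ = (377.8)(97.7)cos(61°) = 17890 J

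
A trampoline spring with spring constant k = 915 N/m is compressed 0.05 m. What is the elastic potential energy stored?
PE = ½kx² = ½(915)(0.05)² = 1.144 J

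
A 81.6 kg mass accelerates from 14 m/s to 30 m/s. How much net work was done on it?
W = ΔKE = ½m(v₂² − v₁²) = ½(81.6)(30² − 14²) = 28723.2 J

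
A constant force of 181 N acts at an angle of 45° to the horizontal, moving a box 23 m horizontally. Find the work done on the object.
W = F·d·cosθ = (181)(23)cos(45°) = 2944 J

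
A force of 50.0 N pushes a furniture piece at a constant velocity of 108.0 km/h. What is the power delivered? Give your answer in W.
Convert to SI: F = 50.0 N, v = 30.0 m/s
P = Fv = (50.0)(30.0) = 1500 W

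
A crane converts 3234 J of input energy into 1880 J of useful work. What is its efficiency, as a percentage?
η = W_out/W_in = 1880/3234 = 58.13%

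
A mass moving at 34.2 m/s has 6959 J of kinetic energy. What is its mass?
m = 2·KE/v² = 2·6959/(34.2)² = 11.9 kg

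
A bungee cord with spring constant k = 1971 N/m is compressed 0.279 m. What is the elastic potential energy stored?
PE = ½kx² = ½(1971)(0.279)² = 76.71 J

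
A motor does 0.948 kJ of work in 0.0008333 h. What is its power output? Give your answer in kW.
Convert to SI: W = 948.0 J, t = 2.99988 s
P = W/t = 948.0/2.99988 = 316.013 W = 0.316 kW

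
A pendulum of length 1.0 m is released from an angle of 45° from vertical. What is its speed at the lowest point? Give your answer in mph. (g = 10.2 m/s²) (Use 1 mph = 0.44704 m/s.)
h = L(1 − cosθ) = 1.0(1 − cos45°) = 0.292893 m
v = √(2gh) = √(2·10.2·0.292893) = 2.44439 m/s = 5.468 mph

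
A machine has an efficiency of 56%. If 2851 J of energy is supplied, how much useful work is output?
W_out = η·W_in = 0.56·2851 = 1596.56 J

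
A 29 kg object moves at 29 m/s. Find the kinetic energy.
KE = ½mv² = ½(29)(29)² = 12194.5 J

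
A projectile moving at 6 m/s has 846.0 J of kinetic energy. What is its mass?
m = 2·KE/v² = 2·846.0/(6)² = 47.0 kg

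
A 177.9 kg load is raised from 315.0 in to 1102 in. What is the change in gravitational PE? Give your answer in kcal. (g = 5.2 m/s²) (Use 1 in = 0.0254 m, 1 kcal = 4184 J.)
Convert to SI: m = 177.9 kg, Δh = 19.9898 m
ΔPE = mgΔh = (177.9)(5.2)(19.9898) = 18492.2 J = 4.42 kcal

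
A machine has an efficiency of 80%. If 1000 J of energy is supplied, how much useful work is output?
W_out = η·W_in = 0.8·1000 = 800.0 J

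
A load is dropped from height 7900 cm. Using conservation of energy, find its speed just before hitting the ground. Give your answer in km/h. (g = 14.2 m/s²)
Convert to SI: h = 79.0 m
mgh = ½mv² ⇒ v = √(2gh) = √(2·14.2·79.0) = 47.3667 m/s = 170.5 km/h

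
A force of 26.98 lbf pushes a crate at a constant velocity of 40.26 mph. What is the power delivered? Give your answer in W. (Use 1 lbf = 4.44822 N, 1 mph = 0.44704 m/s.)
Convert to SI: F = 120.013 N, v = 17.9978 m/s
P = Fv = (120.013)(17.9978) = 2160 W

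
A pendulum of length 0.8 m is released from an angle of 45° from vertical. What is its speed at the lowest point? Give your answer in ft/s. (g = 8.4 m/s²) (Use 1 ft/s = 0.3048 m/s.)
h = L(1 − cosθ) = 0.8(1 − cos45°) = 0.234315 m
v = √(2gh) = √(2·8.4·0.234315) = 1.98406 m/s = 6.509 ft/s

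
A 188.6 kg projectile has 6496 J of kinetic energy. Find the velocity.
v = √(2·KE/m) = √(2·6496/188.6) = 8.3 m/s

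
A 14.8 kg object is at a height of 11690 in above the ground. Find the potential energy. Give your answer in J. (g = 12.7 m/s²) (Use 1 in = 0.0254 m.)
Convert to SI: m = 14.8 kg, h = 296.926 m
PE = mgh = (14.8)(12.7)(296.926) = 55810 J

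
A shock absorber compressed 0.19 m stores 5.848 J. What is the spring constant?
k = 2·PE/x² = 2·5.848/(0.19)² = 324.0 N/m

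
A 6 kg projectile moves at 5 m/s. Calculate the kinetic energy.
KE = ½mv² = ½(6)(5)² = 75.0 J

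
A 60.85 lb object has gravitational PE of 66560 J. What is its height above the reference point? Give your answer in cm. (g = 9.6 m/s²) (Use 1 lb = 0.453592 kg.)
Convert to SI: m = 27.6011 kg, PE = 66560.0 J
h = PE/(mg) = 66560.0/(27.6011·9.6) = 251.198 m = 25120 cm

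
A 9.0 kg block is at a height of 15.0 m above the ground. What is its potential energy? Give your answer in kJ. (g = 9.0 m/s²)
PE = mgh = (9.0)(9.0)(15.0) = 1215.0 J = 1.215 kJ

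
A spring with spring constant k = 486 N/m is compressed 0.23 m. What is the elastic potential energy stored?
PE = ½kx² = ½(486)(0.23)² = 12.85 J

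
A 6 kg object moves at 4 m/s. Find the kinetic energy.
KE = ½mv² = ½(6)(4)² = 48.0 J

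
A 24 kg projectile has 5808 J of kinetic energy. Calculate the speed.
v = √(2·KE/m) = √(2·5808/24) = 22.0 m/s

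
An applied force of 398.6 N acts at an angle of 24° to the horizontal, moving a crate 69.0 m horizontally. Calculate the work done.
W = F·d·cosθ = (398.6)(69.0)cos(24°) = 25130 J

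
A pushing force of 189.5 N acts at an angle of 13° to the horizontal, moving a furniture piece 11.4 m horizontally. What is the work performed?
W = F·d·cosθ = (189.5)(11.4)cos(13°) = 2105 J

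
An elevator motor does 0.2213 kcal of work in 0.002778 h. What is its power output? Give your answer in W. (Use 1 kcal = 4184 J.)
Convert to SI: W = 925.919 J, t = 10.0008 s
P = W/t = 925.919/10.0008 = 92.58 W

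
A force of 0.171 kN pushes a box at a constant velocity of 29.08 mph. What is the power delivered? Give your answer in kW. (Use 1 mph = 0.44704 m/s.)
Convert to SI: F = 171.0 N, v = 12.9999 m/s
P = Fv = (171.0)(12.9999) = 2222.99 W = 2.223 kW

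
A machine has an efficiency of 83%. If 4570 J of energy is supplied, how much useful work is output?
W_out = η·W_in = 0.83·4570 = 3793.1 J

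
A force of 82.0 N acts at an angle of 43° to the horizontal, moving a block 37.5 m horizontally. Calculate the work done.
W = F·d·cosθ = (82.0)(37.5)cos(43°) = 2249 J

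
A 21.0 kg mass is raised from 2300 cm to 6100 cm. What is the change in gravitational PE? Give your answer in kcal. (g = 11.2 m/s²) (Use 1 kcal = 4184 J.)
Convert to SI: m = 21.0 kg, Δh = 38.0 m
ΔPE = mgΔh = (21.0)(11.2)(38.0) = 8937.6 J = 2.136 kcal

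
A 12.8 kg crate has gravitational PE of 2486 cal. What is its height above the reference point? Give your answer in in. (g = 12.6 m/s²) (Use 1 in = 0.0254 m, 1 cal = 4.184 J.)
Convert to SI: m = 12.8 kg, PE = 10401.4 J
h = PE/(mg) = 10401.4/(12.8·12.6) = 64.493 m = 2539 in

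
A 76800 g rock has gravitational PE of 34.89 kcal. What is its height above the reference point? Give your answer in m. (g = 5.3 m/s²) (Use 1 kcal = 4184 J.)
Convert to SI: m = 76.8 kg, PE = 145980 J
h = PE/(mg) = 145980/(76.8·5.3) = 358.6 m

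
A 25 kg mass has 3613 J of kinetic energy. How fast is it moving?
v = √(2·KE/m) = √(2·3613/25) = 17.0 m/s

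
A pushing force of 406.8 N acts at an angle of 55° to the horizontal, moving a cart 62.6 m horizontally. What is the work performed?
W = F·d·cosθ = (406.8)(62.6)cos(55°) = 14610 J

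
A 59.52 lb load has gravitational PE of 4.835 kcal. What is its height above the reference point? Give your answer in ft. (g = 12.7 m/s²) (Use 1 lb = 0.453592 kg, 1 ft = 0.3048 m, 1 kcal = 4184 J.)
Convert to SI: m = 26.9978 kg, PE = 20229.6 J
h = PE/(mg) = 20229.6/(26.9978·12.7) = 59.0006 m = 193.6 ft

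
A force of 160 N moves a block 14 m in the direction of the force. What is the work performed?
W = F·d = (160)(14) = 2240 J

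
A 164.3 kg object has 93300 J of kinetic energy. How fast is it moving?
v = √(2·KE/m) = √(2·93300/164.3) = 33.7 m/s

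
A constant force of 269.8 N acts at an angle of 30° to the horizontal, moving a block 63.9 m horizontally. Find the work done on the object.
W = F·d·cosθ = (269.8)(63.9)cos(30°) = 14930 J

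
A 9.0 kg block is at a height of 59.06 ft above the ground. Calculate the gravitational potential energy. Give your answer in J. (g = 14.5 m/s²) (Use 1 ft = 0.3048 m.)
Convert to SI: m = 9.0 kg, h = 18.0015 m
PE = mgh = (9.0)(14.5)(18.0015) = 2349 J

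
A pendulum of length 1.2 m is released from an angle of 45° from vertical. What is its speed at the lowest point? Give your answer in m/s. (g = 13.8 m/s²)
h = L(1 − cosθ) = 1.2(1 − cos45°) = 0.351472 m
v = √(2gh) = √(2·13.8·0.351472) = 3.115 m/s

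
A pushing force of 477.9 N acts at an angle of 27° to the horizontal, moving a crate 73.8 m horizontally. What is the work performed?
W = F·d·cosθ = (477.9)(73.8)cos(27°) = 31420 J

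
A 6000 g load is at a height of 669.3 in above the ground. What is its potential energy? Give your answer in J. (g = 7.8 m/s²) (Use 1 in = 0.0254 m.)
Convert to SI: m = 6.0 kg, h = 17.0002 m
PE = mgh = (6.0)(7.8)(17.0002) = 795.6 J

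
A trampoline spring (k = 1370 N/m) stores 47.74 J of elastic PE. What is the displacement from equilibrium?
x = √(2·PE/k) = √(2·47.74/1370) = 0.264 m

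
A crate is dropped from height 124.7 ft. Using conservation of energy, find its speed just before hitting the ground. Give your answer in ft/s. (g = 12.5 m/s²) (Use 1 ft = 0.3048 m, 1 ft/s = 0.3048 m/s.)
Convert to SI: h = 38.0086 m
mgh = ½mv² ⇒ v = √(2gh) = √(2·12.5·38.0086) = 30.8255 m/s = 101.1 ft/s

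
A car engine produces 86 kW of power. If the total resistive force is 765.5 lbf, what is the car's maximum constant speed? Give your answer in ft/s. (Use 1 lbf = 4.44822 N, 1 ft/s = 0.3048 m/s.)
Convert to SI: F = 3405.11 N
P = Fv ⇒ v = P/F = 86000 W/3405.11 N = 25.2561 m/s = 82.86 ft/s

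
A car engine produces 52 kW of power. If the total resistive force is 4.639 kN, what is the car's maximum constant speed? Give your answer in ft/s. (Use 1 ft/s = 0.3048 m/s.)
Convert to SI: F = 4639.0 N
P = Fv ⇒ v = P/F = 52000 W/4639.0 N = 11.2093 m/s = 36.78 ft/s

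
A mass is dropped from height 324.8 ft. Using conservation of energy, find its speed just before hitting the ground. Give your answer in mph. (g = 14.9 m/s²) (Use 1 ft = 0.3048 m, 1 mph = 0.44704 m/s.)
Convert to SI: h = 98.999 m
mgh = ½mv² ⇒ v = √(2gh) = √(2·14.9·98.999) = 54.3155 m/s = 121.5 mph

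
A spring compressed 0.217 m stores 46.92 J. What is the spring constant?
k = 2·PE/x² = 2·46.92/(0.217)² = 1993 N/m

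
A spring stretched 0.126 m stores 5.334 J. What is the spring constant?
k = 2·PE/x² = 2·5.334/(0.126)² = 672.0 N/m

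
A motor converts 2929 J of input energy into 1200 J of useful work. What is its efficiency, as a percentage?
η = W_out/W_in = 1200/2929 = 40.97%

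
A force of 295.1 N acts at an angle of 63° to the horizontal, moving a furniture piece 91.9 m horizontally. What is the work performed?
W = F·d·cosθ = (295.1)(91.9)cos(63°) = 12310 J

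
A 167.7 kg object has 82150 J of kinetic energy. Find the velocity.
v = √(2·KE/m) = √(2·82150/167.7) = 31.3 m/s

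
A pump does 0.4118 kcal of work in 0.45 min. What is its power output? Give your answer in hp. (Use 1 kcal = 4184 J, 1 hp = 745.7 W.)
Convert to SI: W = 1722.97 J, t = 27.0 s
P = W/t = 1722.97/27.0 = 63.8137 W = 0.08558 hp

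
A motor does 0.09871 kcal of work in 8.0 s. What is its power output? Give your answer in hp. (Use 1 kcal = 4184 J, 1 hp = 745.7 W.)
Convert to SI: W = 413.003 J, t = 8.0 s
P = W/t = 413.003/8.0 = 51.6253 W = 0.06923 hp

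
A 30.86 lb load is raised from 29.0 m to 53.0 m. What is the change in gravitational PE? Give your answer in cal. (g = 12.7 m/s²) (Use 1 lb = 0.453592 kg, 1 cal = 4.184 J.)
Convert to SI: m = 13.9978 kg, Δh = 24.0 m
ΔPE = mgΔh = (13.9978)(12.7)(24.0) = 4266.54 J = 1020 cal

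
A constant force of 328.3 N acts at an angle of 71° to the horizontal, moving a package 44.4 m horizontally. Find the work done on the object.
W = F·d·cosθ = (328.3)(44.4)cos(71°) = 4746 J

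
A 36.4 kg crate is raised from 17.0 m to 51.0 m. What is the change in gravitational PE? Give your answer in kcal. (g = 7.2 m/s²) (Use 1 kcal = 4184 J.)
ΔPE = mgΔh = (36.4)(7.2)(34.0) = 8910.72 J = 2.13 kcal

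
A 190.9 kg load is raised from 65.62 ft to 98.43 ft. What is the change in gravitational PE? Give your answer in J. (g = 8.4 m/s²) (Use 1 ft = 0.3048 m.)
Convert to SI: m = 190.9 kg, Δh = 10.0005 m
ΔPE = mgΔh = (190.9)(8.4)(10.0005) = 16040 J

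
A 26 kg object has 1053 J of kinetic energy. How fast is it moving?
v = √(2·KE/m) = √(2·1053/26) = 9.0 m/s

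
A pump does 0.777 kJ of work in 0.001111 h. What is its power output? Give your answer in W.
Convert to SI: W = 777.0 J, t = 3.9996 s
P = W/t = 777.0/3.9996 = 194.3 W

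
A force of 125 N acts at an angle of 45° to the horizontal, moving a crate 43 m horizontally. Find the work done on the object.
W = F·d·cosθ = (125)(43)cos(45°) = 3801 J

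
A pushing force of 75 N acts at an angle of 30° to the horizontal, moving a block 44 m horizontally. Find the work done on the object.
W = F·d·cosθ = (75)(44)cos(30°) = 2858 J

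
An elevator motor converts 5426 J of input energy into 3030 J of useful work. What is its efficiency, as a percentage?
η = W_out/W_in = 3030/5426 = 55.84%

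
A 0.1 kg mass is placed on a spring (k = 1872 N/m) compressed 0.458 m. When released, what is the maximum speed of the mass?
½kx² = ½mv² ⇒ v = x√(k/m) = (0.458)√(1872/0.1) = 62.66 m/s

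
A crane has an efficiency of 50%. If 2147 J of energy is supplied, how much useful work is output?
W_out = η·W_in = 0.5·2147 = 1073.5 J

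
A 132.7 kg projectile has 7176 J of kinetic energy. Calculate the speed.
v = √(2·KE/m) = √(2·7176/132.7) = 10.4 m/s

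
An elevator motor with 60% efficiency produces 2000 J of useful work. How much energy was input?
W_in = W_out/η = 2000/0.6 = 3333 J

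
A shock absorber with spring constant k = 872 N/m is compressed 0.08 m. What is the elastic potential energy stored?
PE = ½kx² = ½(872)(0.08)² = 2.79 J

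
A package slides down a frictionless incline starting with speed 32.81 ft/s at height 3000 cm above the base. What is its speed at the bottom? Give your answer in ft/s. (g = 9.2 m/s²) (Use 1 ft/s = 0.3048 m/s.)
Convert to SI: v₀ = 10.0005 m/s, h = 30.0 m
½mv₀² + mgh = ½mv² ⇒ v = √(v₀² + 2gh) = √(10.0005² + 2·9.2·30.0) = 25.5345 m/s = 83.77 ft/s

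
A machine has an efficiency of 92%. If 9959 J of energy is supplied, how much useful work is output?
W_out = η·W_in = 0.92·9959 = 9162.28 J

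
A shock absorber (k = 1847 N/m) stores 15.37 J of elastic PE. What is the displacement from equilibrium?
x = √(2·PE/k) = √(2·15.37/1847) = 0.129 m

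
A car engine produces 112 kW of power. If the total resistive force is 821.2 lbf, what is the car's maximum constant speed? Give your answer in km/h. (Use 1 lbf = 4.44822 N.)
Convert to SI: F = 3652.88 N
P = Fv ⇒ v = P/F = 112000 W/3652.88 N = 30.6608 m/s = 110.4 km/h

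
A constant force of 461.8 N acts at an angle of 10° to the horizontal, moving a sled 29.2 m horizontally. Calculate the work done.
W = F·d·cosθ = (461.8)(29.2)cos(10°) = 13280 J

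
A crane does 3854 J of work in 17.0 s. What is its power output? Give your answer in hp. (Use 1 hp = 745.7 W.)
P = W/t = 3854.0/17.0 = 226.706 W = 0.304 hp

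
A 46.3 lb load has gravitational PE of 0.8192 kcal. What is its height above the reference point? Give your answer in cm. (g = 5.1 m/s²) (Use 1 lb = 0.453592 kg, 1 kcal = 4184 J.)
Convert to SI: m = 21.0013 kg, PE = 3427.53 J
h = PE/(mg) = 3427.53/(21.0013·5.1) = 32.0011 m = 3200 cm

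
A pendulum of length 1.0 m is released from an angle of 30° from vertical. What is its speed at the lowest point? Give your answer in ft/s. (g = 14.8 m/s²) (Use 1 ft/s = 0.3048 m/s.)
h = L(1 − cosθ) = 1.0(1 − cos30°) = 0.133975 m
v = √(2gh) = √(2·14.8·0.133975) = 1.99139 m/s = 6.533 ft/s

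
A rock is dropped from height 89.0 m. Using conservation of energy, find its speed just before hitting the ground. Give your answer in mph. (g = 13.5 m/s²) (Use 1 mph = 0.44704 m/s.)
mgh = ½mv² ⇒ v = √(2gh) = √(2·13.5·89.0) = 49.0204 m/s = 109.7 mph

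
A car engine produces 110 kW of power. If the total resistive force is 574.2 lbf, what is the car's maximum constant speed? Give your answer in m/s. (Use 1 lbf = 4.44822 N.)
Convert to SI: F = 2554.17 N
P = Fv ⇒ v = P/F = 110000 W/2554.17 N = 43.07 m/s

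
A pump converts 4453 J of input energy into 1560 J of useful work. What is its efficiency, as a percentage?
η = W_out/W_in = 1560/4453 = 35.03%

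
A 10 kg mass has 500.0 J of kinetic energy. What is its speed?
v = √(2·KE/m) = √(2·500.0/10) = 10.0 m/s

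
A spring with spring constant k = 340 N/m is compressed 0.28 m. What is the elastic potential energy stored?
PE = ½kx² = ½(340)(0.28)² = 13.33 J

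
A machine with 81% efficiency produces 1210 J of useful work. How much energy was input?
W_in = W_out/η = 1210/0.81 = 1494 J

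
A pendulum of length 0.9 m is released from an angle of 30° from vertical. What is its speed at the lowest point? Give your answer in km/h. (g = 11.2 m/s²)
h = L(1 − cosθ) = 0.9(1 − cos30°) = 0.120577 m
v = √(2gh) = √(2·11.2·0.120577) = 1.64345 m/s = 5.916 km/h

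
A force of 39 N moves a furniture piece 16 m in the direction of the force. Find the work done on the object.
W = F·d = (39)(16) = 624.0 J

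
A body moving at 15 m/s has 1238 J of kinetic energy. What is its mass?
m = 2·KE/v² = 2·1238/(15)² = 11.0 kg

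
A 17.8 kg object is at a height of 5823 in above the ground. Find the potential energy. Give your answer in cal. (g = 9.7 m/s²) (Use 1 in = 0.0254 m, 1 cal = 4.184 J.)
Convert to SI: m = 17.8 kg, h = 147.904 m
PE = mgh = (17.8)(9.7)(147.904) = 25537.1 J = 6104 cal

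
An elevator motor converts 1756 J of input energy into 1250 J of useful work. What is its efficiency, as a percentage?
η = W_out/W_in = 1250/1756 = 71.18%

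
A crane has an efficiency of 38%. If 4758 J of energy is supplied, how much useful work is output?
W_out = η·W_in = 0.38·4758 = 1808.04 J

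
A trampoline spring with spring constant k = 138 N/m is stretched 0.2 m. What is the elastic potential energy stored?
PE = ½kx² = ½(138)(0.2)² = 2.76 J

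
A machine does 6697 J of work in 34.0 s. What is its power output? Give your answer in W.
P = W/t = 6697.0/34.0 = 197.0 W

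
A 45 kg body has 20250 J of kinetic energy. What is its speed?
v = √(2·KE/m) = √(2·20250/45) = 30.0 m/s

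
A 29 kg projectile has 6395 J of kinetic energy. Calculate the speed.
v = √(2·KE/m) = √(2·6395/29) = 21.0 m/s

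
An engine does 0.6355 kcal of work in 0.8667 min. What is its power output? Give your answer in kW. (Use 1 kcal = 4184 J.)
Convert to SI: W = 2658.93 J, t = 52.002 s
P = W/t = 2658.93/52.002 = 51.1313 W = 0.05113 kW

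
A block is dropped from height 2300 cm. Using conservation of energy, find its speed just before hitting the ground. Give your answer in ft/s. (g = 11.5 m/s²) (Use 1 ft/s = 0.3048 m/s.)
Convert to SI: h = 23.0 m
mgh = ½mv² ⇒ v = √(2gh) = √(2·11.5·23.0) = 23.0 m/s = 75.46 ft/s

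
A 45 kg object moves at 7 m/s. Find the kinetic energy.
KE = ½mv² = ½(45)(7)² = 1102.5 J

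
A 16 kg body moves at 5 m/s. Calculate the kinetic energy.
KE = ½mv² = ½(16)(5)² = 200.0 J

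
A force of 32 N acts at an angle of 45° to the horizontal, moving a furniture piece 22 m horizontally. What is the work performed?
W = F·d·cosθ = (32)(22)cos(45°) = 497.8 J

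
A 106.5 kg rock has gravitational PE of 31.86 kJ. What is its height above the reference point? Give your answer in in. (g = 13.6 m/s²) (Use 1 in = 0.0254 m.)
Convert to SI: m = 106.5 kg, PE = 31860.0 J
h = PE/(mg) = 31860.0/(106.5·13.6) = 21.9967 m = 866.0 in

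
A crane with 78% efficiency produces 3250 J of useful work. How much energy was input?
W_in = W_out/η = 3250/0.78 = 4167 J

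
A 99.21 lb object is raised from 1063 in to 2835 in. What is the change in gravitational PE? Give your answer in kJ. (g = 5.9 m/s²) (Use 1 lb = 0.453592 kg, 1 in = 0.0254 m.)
Convert to SI: m = 45.0009 kg, Δh = 45.0088 m
ΔPE = mgΔh = (45.0009)(5.9)(45.0088) = 11950.1 J = 11.95 kJ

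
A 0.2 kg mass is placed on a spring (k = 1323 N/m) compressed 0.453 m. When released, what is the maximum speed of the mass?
½kx² = ½mv² ⇒ v = x√(k/m) = (0.453)√(1323/0.2) = 36.84 m/s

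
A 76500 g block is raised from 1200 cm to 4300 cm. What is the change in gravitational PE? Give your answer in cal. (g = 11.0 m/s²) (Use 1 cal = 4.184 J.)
Convert to SI: m = 76.5 kg, Δh = 31.0 m
ΔPE = mgΔh = (76.5)(11.0)(31.0) = 26086.5 J = 6235 cal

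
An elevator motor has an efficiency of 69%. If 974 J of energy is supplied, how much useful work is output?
W_out = η·W_in = 0.69·974 = 672.06 J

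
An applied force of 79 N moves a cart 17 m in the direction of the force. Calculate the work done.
W = F·d = (79)(17) = 1343 J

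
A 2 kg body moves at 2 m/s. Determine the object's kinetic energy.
KE = ½mv² = ½(2)(2)² = 4.0 J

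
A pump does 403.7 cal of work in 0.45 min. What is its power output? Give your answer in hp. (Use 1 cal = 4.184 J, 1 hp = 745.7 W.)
Convert to SI: W = 1689.08 J, t = 27.0 s
P = W/t = 1689.08/27.0 = 62.5585 W = 0.08389 hp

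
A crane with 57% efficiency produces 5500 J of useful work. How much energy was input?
W_in = W_out/η = 5500/0.57 = 9649 J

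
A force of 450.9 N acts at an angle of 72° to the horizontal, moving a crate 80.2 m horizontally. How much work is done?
W = F·d·cosθ = (450.9)(80.2)cos(72°) = 11170 J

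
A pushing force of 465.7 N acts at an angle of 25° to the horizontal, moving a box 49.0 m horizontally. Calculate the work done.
W = F·d·cosθ = (465.7)(49.0)cos(25°) = 20680 J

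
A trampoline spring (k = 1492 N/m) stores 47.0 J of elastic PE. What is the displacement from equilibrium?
x = √(2·PE/k) = √(2·47.0/1492) = 0.251 m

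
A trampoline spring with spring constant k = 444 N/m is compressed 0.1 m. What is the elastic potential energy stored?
PE = ½kx² = ½(444)(0.1)² = 2.22 J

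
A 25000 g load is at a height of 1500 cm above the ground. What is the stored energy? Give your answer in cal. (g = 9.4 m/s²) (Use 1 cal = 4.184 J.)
Convert to SI: m = 25.0 kg, h = 15.0 m
PE = mgh = (25.0)(9.4)(15.0) = 3525.0 J = 842.5 cal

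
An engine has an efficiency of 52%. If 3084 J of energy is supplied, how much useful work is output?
W_out = η·W_in = 0.52·3084 = 1603.68 J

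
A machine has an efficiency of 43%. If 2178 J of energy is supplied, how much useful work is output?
W_out = η·W_in = 0.43·2178 = 936.54 J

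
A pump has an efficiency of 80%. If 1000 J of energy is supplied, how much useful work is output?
W_out = η·W_in = 0.8·1000 = 800.0 J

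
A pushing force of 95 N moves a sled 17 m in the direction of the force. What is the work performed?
W = F·d = (95)(17) = 1615 J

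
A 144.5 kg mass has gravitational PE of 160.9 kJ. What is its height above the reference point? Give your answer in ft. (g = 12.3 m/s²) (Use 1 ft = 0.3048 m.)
Convert to SI: m = 144.5 kg, PE = 160900 J
h = PE/(mg) = 160900/(144.5·12.3) = 90.528 m = 297.0 ft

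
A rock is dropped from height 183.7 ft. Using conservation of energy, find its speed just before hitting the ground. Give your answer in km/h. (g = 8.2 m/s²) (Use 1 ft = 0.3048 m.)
Convert to SI: h = 55.9918 m
mgh = ½mv² ⇒ v = √(2gh) = √(2·8.2·55.9918) = 30.3029 m/s = 109.1 km/h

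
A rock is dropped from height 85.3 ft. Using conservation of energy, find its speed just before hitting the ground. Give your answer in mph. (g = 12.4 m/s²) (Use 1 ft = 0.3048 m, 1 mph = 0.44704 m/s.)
Convert to SI: h = 25.9994 m
mgh = ½mv² ⇒ v = √(2gh) = √(2·12.4·25.9994) = 25.3926 m/s = 56.8 mph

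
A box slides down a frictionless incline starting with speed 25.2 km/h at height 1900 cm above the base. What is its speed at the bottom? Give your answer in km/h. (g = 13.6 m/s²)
Convert to SI: v₀ = 7.0 m/s, h = 19.0 m
½mv₀² + mgh = ½mv² ⇒ v = √(v₀² + 2gh) = √(7.0² + 2·13.6·19.0) = 23.7866 m/s = 85.63 km/h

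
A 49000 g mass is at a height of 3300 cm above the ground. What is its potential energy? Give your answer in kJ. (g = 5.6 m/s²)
Convert to SI: m = 49.0 kg, h = 33.0 m
PE = mgh = (49.0)(5.6)(33.0) = 9055.2 J = 9.055 kJ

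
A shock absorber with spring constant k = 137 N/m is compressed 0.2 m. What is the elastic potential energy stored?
PE = ½kx² = ½(137)(0.2)² = 2.74 J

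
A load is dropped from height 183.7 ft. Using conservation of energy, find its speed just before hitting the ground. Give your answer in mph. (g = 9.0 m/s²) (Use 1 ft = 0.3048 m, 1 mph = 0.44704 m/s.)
Convert to SI: h = 55.9918 m
mgh = ½mv² ⇒ v = √(2gh) = √(2·9.0·55.9918) = 31.7467 m/s = 71.02 mph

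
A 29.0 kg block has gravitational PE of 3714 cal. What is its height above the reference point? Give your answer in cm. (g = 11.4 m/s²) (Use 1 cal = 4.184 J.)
Convert to SI: m = 29.0 kg, PE = 15539.4 J
h = PE/(mg) = 15539.4/(29.0·11.4) = 47.0036 m = 4700 cm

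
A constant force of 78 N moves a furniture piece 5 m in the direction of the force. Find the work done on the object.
W = F·d = (78)(5) = 390.0 J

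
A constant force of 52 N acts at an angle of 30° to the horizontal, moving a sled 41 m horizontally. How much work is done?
W = F·d·cosθ = (52)(41)cos(30°) = 1846 J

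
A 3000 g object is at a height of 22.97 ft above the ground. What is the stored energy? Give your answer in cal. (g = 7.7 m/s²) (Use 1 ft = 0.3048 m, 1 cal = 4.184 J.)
Convert to SI: m = 3.0 kg, h = 7.00126 m
PE = mgh = (3.0)(7.7)(7.00126) = 161.729 J = 38.65 cal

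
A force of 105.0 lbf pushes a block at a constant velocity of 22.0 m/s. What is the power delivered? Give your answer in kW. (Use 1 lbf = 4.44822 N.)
Convert to SI: F = 467.063 N, v = 22.0 m/s
P = Fv = (467.063)(22.0) = 10275.4 W = 10.28 kW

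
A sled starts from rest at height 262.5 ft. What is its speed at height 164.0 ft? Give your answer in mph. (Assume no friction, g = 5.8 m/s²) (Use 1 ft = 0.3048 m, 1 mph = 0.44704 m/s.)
Convert to SI: h₁−h₂ = 30.0228 m
mgh₁ = mgh₂ + ½mv² ⇒ v = √(2g(h₁−h₂)) = √(2·5.8·30.0228) = 18.6618 m/s = 41.75 mph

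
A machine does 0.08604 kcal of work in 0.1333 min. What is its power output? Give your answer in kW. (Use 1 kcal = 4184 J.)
Convert to SI: W = 359.991 J, t = 7.998 s
P = W/t = 359.991/7.998 = 45.0102 W = 0.04501 kW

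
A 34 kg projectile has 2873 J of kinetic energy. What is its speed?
v = √(2·KE/m) = √(2·2873/34) = 13.0 m/s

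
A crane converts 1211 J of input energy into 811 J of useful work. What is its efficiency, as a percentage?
η = W_out/W_in = 811/1211 = 66.97%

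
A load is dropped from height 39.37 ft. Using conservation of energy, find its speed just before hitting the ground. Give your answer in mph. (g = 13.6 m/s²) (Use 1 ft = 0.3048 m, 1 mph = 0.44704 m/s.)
Convert to SI: h = 12.0 m
mgh = ½mv² ⇒ v = √(2gh) = √(2·13.6·12.0) = 18.0665 m/s = 40.41 mph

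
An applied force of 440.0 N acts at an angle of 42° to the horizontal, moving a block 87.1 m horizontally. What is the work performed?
W = F·d·cosθ = (440.0)(87.1)cos(42°) = 28480 J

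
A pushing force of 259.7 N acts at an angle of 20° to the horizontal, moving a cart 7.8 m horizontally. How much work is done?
W = F·d·cosθ = (259.7)(7.8)cos(20°) = 1903 J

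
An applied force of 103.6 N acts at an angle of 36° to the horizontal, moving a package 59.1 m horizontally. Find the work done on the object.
W = F·d·cosθ = (103.6)(59.1)cos(36°) = 4953 J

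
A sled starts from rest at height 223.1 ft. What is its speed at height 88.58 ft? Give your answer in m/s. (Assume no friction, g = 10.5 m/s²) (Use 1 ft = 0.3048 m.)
Convert to SI: h₁−h₂ = 41.0017 m
mgh₁ = mgh₂ + ½mv² ⇒ v = √(2g(h₁−h₂)) = √(2·10.5·41.0017) = 29.34 m/s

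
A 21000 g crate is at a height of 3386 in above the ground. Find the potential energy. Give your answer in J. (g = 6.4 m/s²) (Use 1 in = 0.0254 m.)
Convert to SI: m = 21.0 kg, h = 86.0044 m
PE = mgh = (21.0)(6.4)(86.0044) = 11560 J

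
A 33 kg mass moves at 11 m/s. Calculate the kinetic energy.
KE = ½mv² = ½(33)(11)² = 1996.5 J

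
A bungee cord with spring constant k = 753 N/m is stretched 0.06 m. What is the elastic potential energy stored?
PE = ½kx² = ½(753)(0.06)² = 1.355 J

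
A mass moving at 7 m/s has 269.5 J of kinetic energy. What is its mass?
m = 2·KE/v² = 2·269.5/(7)² = 11.0 kg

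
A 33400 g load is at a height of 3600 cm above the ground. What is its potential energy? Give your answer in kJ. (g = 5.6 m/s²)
Convert to SI: m = 33.4 kg, h = 36.0 m
PE = mgh = (33.4)(5.6)(36.0) = 6733.44 J = 6.733 kJ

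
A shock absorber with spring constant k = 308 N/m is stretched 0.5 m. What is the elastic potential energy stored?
PE = ½kx² = ½(308)(0.5)² = 38.5 J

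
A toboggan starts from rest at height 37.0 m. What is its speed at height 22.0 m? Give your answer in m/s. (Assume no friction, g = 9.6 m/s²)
mgh₁ = mgh₂ + ½mv² ⇒ v = √(2g(h₁−h₂)) = √(2·9.6·15.0) = 16.97 m/s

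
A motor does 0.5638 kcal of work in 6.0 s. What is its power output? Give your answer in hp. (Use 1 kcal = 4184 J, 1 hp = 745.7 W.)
Convert to SI: W = 2358.94 J, t = 6.0 s
P = W/t = 2358.94/6.0 = 393.157 W = 0.5272 hp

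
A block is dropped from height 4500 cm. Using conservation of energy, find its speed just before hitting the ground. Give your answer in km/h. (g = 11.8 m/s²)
Convert to SI: h = 45.0 m
mgh = ½mv² ⇒ v = √(2gh) = √(2·11.8·45.0) = 32.5883 m/s = 117.3 km/h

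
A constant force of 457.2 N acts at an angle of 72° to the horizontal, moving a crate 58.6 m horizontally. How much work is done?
W = F·d·cosθ = (457.2)(58.6)cos(72°) = 8279 J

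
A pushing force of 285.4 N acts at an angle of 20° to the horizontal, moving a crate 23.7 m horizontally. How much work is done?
W = F·d·cosθ = (285.4)(23.7)cos(20°) = 6356 J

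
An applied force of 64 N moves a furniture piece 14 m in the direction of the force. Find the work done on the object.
W = F·d = (64)(14) = 896.0 J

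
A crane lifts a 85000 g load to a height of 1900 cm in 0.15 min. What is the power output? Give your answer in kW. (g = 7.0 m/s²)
Convert to SI: m = 85.0 kg, h = 19.0 m, t = 9.0 s
P = mgh/t = (85.0)(7.0)(19.0)/9.0 = 1256.11 W = 1.256 kW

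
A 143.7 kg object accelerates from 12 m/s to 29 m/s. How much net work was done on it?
W = ΔKE = ½m(v₂² − v₁²) = ½(143.7)(29² − 12²) = 50079.45 J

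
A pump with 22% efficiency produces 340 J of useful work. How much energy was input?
W_in = W_out/η = 340/0.22 = 1545 J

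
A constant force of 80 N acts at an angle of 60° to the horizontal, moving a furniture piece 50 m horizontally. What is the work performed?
W = F·d·cosθ = (80)(50)cos(60°) = 2000 J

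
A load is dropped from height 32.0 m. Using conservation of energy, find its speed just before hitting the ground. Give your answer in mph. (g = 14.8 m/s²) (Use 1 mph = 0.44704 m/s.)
mgh = ½mv² ⇒ v = √(2gh) = √(2·14.8·32.0) = 30.7766 m/s = 68.85 mph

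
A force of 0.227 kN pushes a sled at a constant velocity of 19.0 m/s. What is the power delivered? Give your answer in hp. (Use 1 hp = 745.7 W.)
Convert to SI: F = 227.0 N, v = 19.0 m/s
P = Fv = (227.0)(19.0) = 4313.0 W = 5.784 hp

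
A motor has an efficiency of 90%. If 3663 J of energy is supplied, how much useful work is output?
W_out = η·W_in = 0.9·3663 = 3296.7 J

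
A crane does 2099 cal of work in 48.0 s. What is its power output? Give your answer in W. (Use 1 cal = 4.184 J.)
Convert to SI: W = 8782.22 J, t = 48.0 s
P = W/t = 8782.22/48.0 = 183.0 W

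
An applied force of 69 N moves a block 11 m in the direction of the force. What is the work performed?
W = F·d = (69)(11) = 759.0 J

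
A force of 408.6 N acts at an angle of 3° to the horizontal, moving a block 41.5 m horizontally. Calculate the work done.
W = F·d·cosθ = (408.6)(41.5)cos(3°) = 16930 J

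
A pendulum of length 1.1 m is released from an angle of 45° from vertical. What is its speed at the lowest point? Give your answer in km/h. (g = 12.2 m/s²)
h = L(1 − cosθ) = 1.1(1 − cos45°) = 0.322183 m
v = √(2gh) = √(2·12.2·0.322183) = 2.80379 m/s = 10.09 km/h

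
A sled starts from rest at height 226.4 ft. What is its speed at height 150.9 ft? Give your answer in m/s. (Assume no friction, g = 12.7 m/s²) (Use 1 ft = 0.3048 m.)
Convert to SI: h₁−h₂ = 23.0124 m
mgh₁ = mgh₂ + ½mv² ⇒ v = √(2g(h₁−h₂)) = √(2·12.7·23.0124) = 24.18 m/s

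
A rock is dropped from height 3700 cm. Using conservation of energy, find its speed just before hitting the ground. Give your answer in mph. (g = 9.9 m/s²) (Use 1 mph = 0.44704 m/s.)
Convert to SI: h = 37.0 m
mgh = ½mv² ⇒ v = √(2gh) = √(2·9.9·37.0) = 27.0666 m/s = 60.55 mph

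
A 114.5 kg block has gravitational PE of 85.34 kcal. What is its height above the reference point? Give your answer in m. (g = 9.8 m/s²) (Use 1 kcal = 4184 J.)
Convert to SI: m = 114.5 kg, PE = 357063 J
h = PE/(mg) = 357063/(114.5·9.8) = 318.2 m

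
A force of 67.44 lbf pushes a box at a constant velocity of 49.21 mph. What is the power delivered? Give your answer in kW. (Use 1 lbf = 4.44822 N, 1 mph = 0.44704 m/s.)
Convert to SI: F = 299.988 N, v = 21.9988 m/s
P = Fv = (299.988)(21.9988) = 6599.39 W = 6.599 kW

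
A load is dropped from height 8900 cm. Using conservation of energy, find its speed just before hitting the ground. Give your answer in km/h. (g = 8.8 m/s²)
Convert to SI: h = 89.0 m
mgh = ½mv² ⇒ v = √(2gh) = √(2·8.8·89.0) = 39.5778 m/s = 142.5 km/h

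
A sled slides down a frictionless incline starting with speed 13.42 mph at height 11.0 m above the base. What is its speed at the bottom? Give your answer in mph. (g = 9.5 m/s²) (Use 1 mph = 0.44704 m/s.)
Convert to SI: v₀ = 5.99928 m/s, h = 11.0 m
½mv₀² + mgh = ½mv² ⇒ v = √(v₀² + 2gh) = √(5.99928² + 2·9.5·11.0) = 15.6522 m/s = 35.01 mph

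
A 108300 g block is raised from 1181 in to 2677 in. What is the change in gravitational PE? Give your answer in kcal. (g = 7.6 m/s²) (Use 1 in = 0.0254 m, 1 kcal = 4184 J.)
Convert to SI: m = 108.3 kg, Δh = 37.9984 m
ΔPE = mgΔh = (108.3)(7.6)(37.9984) = 31275.7 J = 7.475 kcal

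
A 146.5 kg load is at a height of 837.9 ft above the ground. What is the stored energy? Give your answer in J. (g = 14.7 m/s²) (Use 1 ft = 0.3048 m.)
Convert to SI: m = 146.5 kg, h = 255.392 m
PE = mgh = (146.5)(14.7)(255.392) = 550000 J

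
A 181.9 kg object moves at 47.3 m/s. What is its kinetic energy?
KE = ½mv² = ½(181.9)(47.3)² = 203500 J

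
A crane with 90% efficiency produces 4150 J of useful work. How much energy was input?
W_in = W_out/η = 4150/0.9 = 4611 J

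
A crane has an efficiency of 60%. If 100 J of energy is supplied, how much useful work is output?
W_out = η·W_in = 0.6·100 = 60.0 J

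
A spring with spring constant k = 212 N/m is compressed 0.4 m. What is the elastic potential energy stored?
PE = ½kx² = ½(212)(0.4)² = 16.96 J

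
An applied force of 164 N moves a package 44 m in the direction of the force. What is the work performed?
W = F·d = (164)(44) = 7216 J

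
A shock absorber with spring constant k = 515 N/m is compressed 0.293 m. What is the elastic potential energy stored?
PE = ½kx² = ½(515)(0.293)² = 22.11 J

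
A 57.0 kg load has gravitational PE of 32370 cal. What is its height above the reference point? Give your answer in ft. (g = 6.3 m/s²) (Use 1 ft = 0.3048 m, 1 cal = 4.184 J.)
Convert to SI: m = 57.0 kg, PE = 135436 J
h = PE/(mg) = 135436/(57.0·6.3) = 377.154 m = 1237 ft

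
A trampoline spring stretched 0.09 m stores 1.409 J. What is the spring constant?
k = 2·PE/x² = 2·1.409/(0.09)² = 347.9 N/m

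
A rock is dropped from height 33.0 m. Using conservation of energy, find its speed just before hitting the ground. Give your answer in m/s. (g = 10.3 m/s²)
mgh = ½mv² ⇒ v = √(2gh) = √(2·10.3·33.0) = 26.07 m/s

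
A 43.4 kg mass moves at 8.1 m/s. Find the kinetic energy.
KE = ½mv² = ½(43.4)(8.1)² = 1424 J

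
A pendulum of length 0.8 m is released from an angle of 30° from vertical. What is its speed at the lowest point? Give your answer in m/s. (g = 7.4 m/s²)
h = L(1 − cosθ) = 0.8(1 − cos30°) = 0.10718 m
v = √(2gh) = √(2·7.4·0.10718) = 1.259 m/s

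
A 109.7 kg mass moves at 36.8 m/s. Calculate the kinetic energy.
KE = ½mv² = ½(109.7)(36.8)² = 74280 J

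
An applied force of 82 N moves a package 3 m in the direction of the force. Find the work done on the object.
W = F·d = (82)(3) = 246.0 J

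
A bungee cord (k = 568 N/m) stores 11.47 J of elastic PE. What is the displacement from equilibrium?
x = √(2·PE/k) = √(2·11.47/568) = 0.201 m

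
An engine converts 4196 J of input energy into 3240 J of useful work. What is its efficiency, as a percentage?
η = W_out/W_in = 3240/4196 = 77.22%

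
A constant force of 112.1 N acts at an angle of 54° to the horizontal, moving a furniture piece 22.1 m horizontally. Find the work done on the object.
W = F·d·cosθ = (112.1)(22.1)cos(54°) = 1456 J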